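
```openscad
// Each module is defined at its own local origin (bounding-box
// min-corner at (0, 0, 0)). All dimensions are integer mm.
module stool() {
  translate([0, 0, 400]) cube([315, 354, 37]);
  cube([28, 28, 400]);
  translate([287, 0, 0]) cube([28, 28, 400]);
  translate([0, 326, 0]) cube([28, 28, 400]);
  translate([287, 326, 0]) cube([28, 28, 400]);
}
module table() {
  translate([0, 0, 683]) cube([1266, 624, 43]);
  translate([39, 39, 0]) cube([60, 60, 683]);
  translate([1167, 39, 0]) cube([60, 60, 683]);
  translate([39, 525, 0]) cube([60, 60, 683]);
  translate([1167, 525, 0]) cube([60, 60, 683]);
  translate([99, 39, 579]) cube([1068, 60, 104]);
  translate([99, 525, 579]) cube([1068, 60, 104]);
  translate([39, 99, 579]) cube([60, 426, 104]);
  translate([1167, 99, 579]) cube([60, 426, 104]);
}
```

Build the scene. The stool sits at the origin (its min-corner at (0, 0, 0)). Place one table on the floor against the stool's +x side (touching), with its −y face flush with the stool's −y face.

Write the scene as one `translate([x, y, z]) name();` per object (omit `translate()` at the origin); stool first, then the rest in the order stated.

stool();
translate([315, 0, 0]) table();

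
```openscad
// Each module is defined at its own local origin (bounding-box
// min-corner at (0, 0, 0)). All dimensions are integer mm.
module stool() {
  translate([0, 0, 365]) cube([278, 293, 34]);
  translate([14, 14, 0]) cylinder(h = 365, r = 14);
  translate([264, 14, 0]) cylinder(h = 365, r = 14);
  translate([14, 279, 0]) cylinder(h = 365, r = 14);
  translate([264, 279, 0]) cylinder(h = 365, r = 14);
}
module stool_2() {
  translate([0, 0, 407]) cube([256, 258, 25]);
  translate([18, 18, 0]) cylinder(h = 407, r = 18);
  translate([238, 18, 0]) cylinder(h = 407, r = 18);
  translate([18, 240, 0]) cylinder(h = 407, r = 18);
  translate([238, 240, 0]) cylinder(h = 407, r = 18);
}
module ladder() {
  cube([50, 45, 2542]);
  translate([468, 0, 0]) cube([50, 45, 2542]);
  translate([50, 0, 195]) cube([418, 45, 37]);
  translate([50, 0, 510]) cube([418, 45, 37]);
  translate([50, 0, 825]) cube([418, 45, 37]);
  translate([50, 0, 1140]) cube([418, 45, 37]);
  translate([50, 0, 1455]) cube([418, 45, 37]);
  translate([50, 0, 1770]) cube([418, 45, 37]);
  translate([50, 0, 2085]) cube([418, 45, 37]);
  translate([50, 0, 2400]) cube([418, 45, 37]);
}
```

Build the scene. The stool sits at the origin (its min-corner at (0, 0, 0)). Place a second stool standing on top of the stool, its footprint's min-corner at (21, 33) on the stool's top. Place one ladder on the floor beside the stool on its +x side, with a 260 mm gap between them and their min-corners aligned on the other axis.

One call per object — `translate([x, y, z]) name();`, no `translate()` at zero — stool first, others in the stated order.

stool();
translate([21, 33, 399]) stool_2();
translate([538, 0, 0]) ladder();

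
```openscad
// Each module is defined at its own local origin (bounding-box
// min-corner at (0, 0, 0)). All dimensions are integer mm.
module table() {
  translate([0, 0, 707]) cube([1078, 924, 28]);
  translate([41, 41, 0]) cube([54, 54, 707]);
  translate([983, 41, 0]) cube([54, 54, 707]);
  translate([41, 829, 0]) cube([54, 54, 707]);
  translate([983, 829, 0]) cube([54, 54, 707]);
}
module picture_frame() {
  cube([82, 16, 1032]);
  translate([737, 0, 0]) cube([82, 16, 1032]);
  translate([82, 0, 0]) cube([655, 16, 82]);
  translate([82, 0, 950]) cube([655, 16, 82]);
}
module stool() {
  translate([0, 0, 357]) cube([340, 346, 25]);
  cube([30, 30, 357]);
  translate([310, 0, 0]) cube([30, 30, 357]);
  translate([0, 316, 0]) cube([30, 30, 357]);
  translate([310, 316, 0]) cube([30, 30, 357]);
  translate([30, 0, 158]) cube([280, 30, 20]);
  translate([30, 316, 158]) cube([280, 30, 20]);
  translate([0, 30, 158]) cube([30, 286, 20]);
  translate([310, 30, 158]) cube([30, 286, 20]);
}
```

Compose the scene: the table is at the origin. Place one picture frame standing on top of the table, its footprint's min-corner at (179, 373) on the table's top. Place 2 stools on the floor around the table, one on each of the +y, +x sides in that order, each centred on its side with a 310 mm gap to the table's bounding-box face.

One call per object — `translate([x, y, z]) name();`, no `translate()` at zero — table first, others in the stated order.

table();
translate([179, 373, 735]) picture_frame();
translate([369, 1234, 0]) stool();
translate([1388, 289, 0]) stool();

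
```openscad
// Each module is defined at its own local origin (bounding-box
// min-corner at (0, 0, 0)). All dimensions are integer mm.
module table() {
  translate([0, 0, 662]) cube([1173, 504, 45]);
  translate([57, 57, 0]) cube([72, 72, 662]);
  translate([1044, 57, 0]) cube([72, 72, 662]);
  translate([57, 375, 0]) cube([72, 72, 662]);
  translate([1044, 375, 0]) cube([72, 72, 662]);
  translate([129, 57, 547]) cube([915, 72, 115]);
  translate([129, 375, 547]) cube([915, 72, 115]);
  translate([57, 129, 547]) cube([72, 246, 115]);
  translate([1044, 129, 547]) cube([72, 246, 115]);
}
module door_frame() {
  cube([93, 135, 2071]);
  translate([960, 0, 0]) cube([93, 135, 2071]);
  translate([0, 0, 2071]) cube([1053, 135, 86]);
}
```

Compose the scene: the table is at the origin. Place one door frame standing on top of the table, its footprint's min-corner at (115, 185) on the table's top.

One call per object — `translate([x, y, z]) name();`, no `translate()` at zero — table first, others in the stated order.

table();
translate([115, 185, 707]) door_frame();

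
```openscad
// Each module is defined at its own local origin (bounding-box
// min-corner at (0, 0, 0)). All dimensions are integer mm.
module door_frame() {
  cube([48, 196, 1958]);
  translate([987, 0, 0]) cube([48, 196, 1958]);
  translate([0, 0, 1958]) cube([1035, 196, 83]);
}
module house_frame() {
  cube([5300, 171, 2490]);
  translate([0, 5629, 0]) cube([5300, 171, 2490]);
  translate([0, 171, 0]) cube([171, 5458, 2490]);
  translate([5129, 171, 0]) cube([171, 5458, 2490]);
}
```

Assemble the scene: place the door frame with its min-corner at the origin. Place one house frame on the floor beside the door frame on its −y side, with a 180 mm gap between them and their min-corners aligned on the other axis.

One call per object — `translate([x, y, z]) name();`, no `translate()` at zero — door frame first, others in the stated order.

door_frame();
translate([0, -5980, 0]) house_frame();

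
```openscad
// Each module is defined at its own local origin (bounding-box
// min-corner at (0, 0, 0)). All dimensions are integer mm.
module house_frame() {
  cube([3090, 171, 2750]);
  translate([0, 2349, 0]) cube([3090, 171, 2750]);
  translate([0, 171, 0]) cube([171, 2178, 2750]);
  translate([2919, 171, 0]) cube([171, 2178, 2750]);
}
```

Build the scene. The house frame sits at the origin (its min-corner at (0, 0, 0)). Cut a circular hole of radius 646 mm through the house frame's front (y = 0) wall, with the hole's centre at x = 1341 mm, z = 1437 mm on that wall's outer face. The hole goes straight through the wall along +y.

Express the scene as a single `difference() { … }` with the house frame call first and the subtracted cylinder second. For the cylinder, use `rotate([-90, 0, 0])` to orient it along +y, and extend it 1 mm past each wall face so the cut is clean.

difference() {
  house_frame();
  translate([1341, -1, 1437]) rotate([-90, 0, 0]) cylinder(h = 173, r = 646);
}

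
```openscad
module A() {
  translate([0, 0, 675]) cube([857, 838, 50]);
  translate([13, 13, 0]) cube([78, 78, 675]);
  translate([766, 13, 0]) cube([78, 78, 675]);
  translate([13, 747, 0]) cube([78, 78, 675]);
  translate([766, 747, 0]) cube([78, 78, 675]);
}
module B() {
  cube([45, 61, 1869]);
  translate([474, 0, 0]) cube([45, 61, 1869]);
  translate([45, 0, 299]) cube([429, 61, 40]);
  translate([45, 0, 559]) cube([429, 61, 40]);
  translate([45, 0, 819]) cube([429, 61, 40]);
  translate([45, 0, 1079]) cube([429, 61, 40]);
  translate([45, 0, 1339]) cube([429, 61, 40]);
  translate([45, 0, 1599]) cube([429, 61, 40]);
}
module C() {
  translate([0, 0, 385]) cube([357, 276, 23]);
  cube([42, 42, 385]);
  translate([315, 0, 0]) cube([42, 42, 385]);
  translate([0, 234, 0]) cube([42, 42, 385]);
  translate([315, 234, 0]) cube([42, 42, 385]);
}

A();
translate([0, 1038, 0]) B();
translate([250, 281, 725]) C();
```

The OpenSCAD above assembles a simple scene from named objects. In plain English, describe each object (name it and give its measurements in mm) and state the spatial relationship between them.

A is a rectangular dining table. The top is 857×838×50 mm with its upper surface at z = 725 mm. It stands on four 78×78 mm square legs, each inset 13 mm from the nearest pair of top edges, running from the floor to the underside of the top.

B is a straight ladder. Two 45×61 mm vertical rails, 1869 mm tall, stand 519 mm apart (outside-to-outside) with their front faces coplanar on the −y side. 6 rungs, each 61 mm deep and 40 mm tall, span between the inner faces of the rails, front faces flush with the rails. The lowest rung's underside is at z = 299 mm and rungs are spaced 260 mm apart (underside to underside).

C is a simple wooden stool: a rectangular seat 357 mm (x) by 276 mm (y), 23 mm thick, top face at z = 408 mm, on four square legs, each 42×42 mm in cross-section. The legs rest on z = 0, each flush with a corner of the seat.

The ladder is on the floor beside the table on its +y side. The stool is on top of the table, centred.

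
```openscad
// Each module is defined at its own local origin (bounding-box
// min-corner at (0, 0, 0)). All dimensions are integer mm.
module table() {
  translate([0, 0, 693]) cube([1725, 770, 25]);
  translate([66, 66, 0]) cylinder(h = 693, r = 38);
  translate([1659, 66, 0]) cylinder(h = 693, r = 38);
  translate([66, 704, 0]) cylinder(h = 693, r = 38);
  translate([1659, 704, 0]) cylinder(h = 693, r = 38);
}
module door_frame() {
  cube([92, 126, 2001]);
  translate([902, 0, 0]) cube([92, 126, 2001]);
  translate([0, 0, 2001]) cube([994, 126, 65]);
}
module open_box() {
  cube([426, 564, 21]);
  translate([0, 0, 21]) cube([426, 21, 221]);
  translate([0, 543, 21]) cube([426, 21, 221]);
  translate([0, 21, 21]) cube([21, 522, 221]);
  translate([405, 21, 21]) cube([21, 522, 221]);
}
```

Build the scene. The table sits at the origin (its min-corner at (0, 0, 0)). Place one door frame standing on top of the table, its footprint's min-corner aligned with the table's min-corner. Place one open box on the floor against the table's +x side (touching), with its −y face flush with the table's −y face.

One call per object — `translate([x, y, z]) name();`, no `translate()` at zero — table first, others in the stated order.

table();
translate([0, 0, 718]) door_frame();
translate([1725, 0, 0]) open_box();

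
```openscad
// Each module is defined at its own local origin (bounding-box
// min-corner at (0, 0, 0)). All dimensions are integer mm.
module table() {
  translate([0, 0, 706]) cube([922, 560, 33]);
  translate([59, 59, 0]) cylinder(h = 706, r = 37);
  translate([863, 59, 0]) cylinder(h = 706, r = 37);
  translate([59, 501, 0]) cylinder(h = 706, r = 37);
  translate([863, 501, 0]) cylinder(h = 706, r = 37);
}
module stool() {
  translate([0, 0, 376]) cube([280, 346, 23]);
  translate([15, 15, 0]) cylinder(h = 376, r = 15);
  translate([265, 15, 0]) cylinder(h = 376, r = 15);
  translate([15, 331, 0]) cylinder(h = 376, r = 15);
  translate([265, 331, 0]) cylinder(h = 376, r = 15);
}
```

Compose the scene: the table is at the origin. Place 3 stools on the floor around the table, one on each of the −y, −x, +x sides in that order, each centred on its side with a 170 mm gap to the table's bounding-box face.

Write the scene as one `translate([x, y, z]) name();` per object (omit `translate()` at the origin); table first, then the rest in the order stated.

table();
translate([321, -516, 0]) stool();
translate([-450, 107, 0]) stool();
translate([1092, 107, 0]) stool();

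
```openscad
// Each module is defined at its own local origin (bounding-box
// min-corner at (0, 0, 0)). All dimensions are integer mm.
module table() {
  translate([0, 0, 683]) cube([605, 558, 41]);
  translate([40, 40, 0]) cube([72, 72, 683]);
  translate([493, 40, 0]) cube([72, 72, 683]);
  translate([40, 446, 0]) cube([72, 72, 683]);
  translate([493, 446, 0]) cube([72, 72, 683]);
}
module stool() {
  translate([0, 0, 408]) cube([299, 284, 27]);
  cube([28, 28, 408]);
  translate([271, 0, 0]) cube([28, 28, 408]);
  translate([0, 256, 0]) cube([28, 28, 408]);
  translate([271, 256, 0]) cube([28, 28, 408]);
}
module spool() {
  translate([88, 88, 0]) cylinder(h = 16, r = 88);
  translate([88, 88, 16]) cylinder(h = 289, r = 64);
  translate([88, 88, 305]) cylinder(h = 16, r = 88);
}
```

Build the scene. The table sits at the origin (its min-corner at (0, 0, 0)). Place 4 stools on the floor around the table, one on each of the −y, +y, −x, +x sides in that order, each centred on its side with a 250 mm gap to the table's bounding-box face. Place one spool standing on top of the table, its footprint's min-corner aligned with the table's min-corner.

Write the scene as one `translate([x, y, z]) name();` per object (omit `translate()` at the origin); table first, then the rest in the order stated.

table();
translate([153, -534, 0]) stool();
translate([153, 808, 0]) stool();
translate([-549, 137, 0]) stool();
translate([855, 137, 0]) stool();
translate([0, 0, 724]) spool();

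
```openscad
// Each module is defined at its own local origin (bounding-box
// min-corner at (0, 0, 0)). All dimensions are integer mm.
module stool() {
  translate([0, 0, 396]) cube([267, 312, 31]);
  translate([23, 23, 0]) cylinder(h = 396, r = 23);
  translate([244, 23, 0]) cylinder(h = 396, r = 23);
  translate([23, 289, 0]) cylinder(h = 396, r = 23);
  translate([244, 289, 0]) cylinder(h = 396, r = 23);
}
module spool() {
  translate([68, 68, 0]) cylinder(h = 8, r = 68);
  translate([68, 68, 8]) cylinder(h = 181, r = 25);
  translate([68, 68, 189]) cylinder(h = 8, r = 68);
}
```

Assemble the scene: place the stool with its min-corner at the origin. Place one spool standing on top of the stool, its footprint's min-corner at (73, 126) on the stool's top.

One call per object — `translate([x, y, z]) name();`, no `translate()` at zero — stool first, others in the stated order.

stool();
translate([73, 126, 427]) spool();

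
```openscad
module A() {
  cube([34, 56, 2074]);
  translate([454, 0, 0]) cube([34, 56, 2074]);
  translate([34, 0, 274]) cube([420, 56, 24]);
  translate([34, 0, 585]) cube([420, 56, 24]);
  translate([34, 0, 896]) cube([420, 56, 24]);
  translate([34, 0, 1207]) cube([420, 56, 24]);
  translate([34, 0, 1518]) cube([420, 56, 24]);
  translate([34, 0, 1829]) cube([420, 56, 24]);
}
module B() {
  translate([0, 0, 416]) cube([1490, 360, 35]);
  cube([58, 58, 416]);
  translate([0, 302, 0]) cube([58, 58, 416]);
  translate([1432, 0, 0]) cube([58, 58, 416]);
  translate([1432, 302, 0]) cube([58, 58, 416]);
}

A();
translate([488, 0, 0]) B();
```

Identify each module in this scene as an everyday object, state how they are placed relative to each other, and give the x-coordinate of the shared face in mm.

A is a ladder. B is a bench. The bench is against the ladder's +x side, with their −y faces flush. The x-coordinate of the shared face is 488 mm.

The ladder's +x face and the bench's −x face are both at x = 488 mm.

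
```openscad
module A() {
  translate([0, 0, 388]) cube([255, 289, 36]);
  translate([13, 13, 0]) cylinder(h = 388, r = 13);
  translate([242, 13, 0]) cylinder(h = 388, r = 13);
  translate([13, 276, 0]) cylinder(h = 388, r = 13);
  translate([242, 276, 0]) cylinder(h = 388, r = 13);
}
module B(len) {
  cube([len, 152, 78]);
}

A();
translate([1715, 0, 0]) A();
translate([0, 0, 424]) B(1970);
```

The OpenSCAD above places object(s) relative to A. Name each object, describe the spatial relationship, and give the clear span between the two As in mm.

Second stool starts at x = 1715; first ends at x = 255; clear span = 1715 − 255 = 1460 mm.

A is a stool. B is a beam. A beam spans the tops of two stools. The clear span between the two stools is 1460 mm.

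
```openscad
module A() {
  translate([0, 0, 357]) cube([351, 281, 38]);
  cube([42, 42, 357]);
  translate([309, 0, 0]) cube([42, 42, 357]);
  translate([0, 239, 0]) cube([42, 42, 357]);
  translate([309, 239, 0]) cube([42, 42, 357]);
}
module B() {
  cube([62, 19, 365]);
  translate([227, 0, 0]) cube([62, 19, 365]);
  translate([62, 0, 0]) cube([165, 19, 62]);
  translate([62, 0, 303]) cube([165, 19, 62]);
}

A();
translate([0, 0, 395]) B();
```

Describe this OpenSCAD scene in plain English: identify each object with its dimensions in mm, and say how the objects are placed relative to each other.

A is a four-legged stool. The seat is a 351×281×38 mm slab whose top surface is at z = 395 mm; four square legs, each 42×42 mm in cross-section, run from the floor (z = 0) to the underside of the seat, each flush with a corner of the seat.

B is a picture frame with a 165×241 mm rectangular opening (x by z) and a uniform 62 mm border on every side. Frame depth is 19 mm along y. It is built from two vertical stiles running the full outside height and two horizontal rails spanning the gap between the stiles.

The picture frame is on top of the stool.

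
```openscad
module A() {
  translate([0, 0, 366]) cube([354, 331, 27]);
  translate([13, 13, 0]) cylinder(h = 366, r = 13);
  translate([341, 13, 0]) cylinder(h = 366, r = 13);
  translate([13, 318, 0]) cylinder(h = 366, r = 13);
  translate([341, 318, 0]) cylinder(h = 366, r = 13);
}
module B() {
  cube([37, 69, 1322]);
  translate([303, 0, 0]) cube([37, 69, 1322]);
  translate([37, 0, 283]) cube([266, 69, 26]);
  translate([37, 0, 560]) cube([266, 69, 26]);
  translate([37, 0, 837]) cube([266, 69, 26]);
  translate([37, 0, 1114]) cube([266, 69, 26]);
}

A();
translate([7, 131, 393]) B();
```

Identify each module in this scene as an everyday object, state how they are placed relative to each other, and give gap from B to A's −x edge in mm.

A is a stool. B is a ladder. The ladder is on top of the stool, centred. The gap from the ladder to the stool's −x edge is 7 mm.

The ladder's min-x is at 7; the stool's min-x is 0; gap = 7 mm.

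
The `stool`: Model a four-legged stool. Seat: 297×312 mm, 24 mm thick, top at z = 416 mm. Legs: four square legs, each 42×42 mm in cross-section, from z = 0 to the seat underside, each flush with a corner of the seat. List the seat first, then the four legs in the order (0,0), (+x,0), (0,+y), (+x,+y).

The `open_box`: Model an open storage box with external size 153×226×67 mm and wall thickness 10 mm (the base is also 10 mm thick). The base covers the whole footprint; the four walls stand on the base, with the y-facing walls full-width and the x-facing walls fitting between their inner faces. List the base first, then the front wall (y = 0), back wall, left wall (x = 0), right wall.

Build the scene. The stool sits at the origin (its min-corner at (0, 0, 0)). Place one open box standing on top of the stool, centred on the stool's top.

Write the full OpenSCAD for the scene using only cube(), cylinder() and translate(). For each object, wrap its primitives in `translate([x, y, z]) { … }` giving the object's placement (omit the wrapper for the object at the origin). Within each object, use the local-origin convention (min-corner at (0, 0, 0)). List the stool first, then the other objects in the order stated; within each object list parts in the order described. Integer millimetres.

translate([0, 0, 392]) cube([297, 312, 24]);
cube([42, 42, 392]);
translate([255, 0, 0]) cube([42, 42, 392]);
translate([0, 270, 0]) cube([42, 42, 392]);
translate([255, 270, 0]) cube([42, 42, 392]);
translate([72, 43, 416]) {
  cube([153, 226, 10]);
  translate([0, 0, 10]) cube([153, 10, 57]);
  translate([0, 216, 10]) cube([153, 10, 57]);
  translate([0, 10, 10]) cube([10, 206, 57]);
  translate([143, 10, 10]) cube([10, 206, 57]);
}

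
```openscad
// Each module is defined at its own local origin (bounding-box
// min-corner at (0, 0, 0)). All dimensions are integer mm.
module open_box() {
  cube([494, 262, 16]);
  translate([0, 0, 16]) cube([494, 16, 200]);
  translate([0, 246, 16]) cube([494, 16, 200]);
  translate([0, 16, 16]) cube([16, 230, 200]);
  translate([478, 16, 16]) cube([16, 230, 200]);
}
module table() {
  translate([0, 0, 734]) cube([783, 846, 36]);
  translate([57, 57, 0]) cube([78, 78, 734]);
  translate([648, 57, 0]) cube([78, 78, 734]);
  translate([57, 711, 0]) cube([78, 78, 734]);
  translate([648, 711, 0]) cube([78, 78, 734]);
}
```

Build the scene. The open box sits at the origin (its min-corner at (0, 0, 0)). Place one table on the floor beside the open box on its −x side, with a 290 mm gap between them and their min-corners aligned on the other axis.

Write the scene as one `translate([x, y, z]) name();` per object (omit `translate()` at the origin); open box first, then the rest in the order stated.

open_box();
translate([-1073, 0, 0]) table();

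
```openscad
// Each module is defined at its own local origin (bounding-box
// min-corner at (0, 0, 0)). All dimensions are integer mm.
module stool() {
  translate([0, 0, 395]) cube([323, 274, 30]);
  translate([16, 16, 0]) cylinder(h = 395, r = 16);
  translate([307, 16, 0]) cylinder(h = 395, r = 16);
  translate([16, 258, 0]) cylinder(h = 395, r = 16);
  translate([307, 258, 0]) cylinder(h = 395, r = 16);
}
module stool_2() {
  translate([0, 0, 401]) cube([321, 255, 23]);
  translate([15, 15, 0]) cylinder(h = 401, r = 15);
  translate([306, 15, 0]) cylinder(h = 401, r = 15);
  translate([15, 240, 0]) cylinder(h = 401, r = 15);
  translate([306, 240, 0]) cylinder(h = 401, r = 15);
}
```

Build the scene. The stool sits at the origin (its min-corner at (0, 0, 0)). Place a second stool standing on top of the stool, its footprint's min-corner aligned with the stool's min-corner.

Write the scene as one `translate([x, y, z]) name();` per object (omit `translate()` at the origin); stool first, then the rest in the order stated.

stool();
translate([0, 0, 425]) stool_2();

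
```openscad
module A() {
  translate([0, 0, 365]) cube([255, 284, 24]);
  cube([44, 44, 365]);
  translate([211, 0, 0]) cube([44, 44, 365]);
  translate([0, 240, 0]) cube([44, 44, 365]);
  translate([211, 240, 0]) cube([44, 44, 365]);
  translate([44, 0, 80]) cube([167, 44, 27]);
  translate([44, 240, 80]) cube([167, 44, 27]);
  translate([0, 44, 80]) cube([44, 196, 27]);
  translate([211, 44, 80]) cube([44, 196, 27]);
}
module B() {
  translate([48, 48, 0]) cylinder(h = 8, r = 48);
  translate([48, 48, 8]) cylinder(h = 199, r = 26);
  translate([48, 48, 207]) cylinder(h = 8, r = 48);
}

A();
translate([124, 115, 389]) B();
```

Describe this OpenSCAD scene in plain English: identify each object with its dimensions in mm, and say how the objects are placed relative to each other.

A is a simple wooden stool: a rectangular seat 255 mm (x) by 284 mm (y), 24 mm thick, top face at z = 389 mm, on four square legs, each 44×44 mm in cross-section. The legs rest on z = 0, each flush with a corner of the seat. Four stretchers, 44 mm wide and 27 mm tall, connect adjacent legs with their undersides at z = 80 mm, each running between the inner faces of the legs it joins and aligned with the legs' outer faces on the other axis.

B is a spool: two coaxial disc flanges of radius 48 mm and thickness 8 mm, joined by a core cylinder of radius 26 mm and height 199 mm. The lower flange rests on z = 0 and the three cylinders share a vertical axis.

The spool is on top of the stool.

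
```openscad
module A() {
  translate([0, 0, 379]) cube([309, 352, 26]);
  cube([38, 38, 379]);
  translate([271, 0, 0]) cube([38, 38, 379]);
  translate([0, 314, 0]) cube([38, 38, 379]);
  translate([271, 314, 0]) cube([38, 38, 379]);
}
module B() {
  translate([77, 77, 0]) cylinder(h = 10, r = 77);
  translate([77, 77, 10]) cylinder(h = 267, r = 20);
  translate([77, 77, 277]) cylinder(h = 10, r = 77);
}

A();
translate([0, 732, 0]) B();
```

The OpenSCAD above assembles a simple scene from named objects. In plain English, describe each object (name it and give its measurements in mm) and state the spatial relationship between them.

A is a four-legged stool. The seat is a 309×352×26 mm slab whose top surface is at z = 405 mm; four square legs, each 38×38 mm in cross-section, run from the floor (z = 0) to the underside of the seat, each flush with a corner of the seat.

B is a spool: two coaxial disc flanges of radius 77 mm and thickness 10 mm, joined by a core cylinder of radius 20 mm and height 267 mm. The lower flange rests on z = 0 and the three cylinders share a vertical axis.

The spool is on the floor beside the stool on its +y side.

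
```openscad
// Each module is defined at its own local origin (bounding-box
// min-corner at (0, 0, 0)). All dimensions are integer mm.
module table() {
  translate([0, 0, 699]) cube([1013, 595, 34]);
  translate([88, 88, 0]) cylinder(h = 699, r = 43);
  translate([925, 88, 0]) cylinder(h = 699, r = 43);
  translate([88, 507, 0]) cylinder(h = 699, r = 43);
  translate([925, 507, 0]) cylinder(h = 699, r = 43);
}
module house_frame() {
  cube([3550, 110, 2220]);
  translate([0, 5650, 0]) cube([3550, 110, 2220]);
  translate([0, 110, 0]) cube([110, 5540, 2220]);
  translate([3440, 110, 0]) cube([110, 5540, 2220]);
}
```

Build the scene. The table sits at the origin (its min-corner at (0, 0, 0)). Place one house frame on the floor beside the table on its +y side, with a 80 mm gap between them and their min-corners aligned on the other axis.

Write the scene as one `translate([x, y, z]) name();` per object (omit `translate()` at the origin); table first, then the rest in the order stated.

table();
translate([0, 675, 0]) house_frame();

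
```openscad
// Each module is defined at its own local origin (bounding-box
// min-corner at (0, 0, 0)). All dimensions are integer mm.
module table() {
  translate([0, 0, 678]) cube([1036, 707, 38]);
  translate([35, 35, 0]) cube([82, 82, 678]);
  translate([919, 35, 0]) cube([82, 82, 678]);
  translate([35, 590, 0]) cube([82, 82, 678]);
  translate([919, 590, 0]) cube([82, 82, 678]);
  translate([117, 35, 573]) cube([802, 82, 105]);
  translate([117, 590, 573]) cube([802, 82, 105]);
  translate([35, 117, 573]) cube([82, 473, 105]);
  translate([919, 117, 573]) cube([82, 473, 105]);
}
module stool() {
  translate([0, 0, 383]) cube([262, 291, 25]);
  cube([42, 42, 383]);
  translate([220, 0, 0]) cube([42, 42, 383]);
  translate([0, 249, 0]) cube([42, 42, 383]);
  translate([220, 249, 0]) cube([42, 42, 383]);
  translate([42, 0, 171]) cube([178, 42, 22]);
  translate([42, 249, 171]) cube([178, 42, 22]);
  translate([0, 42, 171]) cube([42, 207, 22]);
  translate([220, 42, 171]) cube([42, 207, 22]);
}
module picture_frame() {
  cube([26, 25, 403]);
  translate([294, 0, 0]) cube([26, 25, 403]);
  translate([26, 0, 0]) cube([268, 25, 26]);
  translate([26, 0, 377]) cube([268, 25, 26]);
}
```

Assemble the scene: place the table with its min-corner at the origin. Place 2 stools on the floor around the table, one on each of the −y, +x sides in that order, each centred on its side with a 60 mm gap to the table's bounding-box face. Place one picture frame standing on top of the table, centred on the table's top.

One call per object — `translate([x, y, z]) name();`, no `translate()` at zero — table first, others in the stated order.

table();
translate([387, -351, 0]) stool();
translate([1096, 208, 0]) stool();
translate([358, 341, 716]) picture_frame();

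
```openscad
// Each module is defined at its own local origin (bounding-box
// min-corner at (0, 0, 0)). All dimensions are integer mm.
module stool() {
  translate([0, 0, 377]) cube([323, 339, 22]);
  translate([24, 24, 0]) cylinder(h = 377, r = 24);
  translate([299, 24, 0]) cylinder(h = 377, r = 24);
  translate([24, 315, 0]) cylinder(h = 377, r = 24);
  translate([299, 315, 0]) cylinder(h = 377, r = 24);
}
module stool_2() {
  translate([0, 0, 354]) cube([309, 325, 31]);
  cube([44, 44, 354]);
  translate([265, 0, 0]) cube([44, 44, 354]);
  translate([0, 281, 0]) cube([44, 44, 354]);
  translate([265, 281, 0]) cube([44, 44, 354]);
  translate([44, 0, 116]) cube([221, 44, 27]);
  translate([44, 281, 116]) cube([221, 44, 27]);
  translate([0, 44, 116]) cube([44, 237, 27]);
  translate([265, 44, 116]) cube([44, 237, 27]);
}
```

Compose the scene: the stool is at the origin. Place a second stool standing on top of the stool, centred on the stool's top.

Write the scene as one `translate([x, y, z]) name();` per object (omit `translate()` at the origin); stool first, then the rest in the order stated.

stool();
translate([7, 7, 399]) stool_2();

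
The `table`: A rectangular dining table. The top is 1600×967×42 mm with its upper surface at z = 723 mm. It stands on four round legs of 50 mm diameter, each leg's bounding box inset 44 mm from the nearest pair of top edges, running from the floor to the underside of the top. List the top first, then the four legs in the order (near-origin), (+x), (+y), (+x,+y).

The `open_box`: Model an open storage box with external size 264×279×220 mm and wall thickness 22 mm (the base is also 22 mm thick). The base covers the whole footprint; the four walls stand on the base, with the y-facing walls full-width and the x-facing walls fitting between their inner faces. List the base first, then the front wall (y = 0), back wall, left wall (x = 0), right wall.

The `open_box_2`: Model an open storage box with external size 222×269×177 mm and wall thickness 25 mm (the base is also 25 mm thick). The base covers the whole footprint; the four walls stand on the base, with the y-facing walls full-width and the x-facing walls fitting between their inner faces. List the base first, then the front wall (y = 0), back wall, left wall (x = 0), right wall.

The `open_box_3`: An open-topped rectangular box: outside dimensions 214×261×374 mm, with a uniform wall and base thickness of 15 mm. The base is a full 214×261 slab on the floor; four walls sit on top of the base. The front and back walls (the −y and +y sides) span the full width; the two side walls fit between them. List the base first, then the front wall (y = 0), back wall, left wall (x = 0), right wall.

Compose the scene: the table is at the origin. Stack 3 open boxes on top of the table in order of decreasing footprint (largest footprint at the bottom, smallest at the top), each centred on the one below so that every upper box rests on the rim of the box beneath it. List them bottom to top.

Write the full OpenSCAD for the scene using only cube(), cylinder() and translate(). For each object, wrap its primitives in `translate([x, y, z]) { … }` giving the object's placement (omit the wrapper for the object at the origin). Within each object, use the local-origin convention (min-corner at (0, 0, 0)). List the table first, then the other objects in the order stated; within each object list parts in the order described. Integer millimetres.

translate([0, 0, 681]) cube([1600, 967, 42]);
translate([69, 69, 0]) cylinder(h = 681, r = 25);
translate([1531, 69, 0]) cylinder(h = 681, r = 25);
translate([69, 898, 0]) cylinder(h = 681, r = 25);
translate([1531, 898, 0]) cylinder(h = 681, r = 25);
translate([668, 344, 723]) {
  cube([264, 279, 22]);
  translate([0, 0, 22]) cube([264, 22, 198]);
  translate([0, 257, 22]) cube([264, 22, 198]);
  translate([0, 22, 22]) cube([22, 235, 198]);
  translate([242, 22, 22]) cube([22, 235, 198]);
}
translate([689, 349, 943]) {
  cube([222, 269, 25]);
  translate([0, 0, 25]) cube([222, 25, 152]);
  translate([0, 244, 25]) cube([222, 25, 152]);
  translate([0, 25, 25]) cube([25, 219, 152]);
  translate([197, 25, 25]) cube([25, 219, 152]);
}
translate([693, 353, 1120]) {
  cube([214, 261, 15]);
  translate([0, 0, 15]) cube([214, 15, 359]);
  translate([0, 246, 15]) cube([214, 15, 359]);
  translate([0, 15, 15]) cube([15, 231, 359]);
  translate([199, 15, 15]) cube([15, 231, 359]);
}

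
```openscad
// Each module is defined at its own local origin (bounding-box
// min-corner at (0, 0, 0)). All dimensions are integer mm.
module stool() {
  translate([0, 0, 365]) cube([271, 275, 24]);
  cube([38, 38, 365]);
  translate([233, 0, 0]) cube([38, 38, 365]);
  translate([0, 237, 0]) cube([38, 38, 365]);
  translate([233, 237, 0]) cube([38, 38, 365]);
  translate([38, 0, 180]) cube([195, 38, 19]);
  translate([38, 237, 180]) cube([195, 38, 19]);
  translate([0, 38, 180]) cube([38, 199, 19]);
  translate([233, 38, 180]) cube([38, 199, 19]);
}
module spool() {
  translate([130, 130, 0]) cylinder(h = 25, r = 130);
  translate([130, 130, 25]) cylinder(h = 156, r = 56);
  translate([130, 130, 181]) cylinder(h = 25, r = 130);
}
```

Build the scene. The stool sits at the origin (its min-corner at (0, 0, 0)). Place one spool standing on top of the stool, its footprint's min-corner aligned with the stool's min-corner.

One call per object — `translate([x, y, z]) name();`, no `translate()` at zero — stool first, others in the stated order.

stool();
translate([0, 0, 389]) spool();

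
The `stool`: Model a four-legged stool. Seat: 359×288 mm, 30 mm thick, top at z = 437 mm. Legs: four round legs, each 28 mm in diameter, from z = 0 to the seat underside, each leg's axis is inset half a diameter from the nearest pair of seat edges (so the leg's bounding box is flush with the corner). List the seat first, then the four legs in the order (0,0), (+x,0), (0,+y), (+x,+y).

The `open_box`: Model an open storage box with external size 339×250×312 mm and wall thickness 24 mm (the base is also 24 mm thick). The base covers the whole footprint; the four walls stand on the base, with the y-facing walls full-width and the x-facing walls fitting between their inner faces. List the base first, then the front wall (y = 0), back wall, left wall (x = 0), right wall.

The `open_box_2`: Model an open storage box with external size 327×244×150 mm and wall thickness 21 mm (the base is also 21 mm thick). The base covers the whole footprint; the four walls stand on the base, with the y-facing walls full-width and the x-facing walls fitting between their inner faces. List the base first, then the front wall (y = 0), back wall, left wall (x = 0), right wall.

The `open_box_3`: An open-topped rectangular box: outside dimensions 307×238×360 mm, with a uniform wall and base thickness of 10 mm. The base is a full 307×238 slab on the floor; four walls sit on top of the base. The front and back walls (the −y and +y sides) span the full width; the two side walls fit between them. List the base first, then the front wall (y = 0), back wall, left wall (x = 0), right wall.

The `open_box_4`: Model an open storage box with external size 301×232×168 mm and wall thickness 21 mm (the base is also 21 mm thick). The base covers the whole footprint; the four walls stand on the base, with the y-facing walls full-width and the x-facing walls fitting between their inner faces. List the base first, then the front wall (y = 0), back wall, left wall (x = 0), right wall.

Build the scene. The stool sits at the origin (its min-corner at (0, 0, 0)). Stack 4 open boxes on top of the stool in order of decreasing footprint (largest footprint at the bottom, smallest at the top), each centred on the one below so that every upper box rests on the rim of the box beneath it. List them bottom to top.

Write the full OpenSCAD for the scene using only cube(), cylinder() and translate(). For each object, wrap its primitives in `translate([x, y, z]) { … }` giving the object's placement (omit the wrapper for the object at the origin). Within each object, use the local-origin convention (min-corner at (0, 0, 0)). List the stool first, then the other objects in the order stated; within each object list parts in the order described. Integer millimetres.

translate([0, 0, 407]) cube([359, 288, 30]);
translate([14, 14, 0]) cylinder(h = 407, r = 14);
translate([345, 14, 0]) cylinder(h = 407, r = 14);
translate([14, 274, 0]) cylinder(h = 407, r = 14);
translate([345, 274, 0]) cylinder(h = 407, r = 14);
translate([10, 19, 437]) {
  cube([339, 250, 24]);
  translate([0, 0, 24]) cube([339, 24, 288]);
  translate([0, 226, 24]) cube([339, 24, 288]);
  translate([0, 24, 24]) cube([24, 202, 288]);
  translate([315, 24, 24]) cube([24, 202, 288]);
}
translate([16, 22, 749]) {
  cube([327, 244, 21]);
  translate([0, 0, 21]) cube([327, 21, 129]);
  translate([0, 223, 21]) cube([327, 21, 129]);
  translate([0, 21, 21]) cube([21, 202, 129]);
  translate([306, 21, 21]) cube([21, 202, 129]);
}
translate([26, 25, 899]) {
  cube([307, 238, 10]);
  translate([0, 0, 10]) cube([307, 10, 350]);
  translate([0, 228, 10]) cube([307, 10, 350]);
  translate([0, 10, 10]) cube([10, 218, 350]);
  translate([297, 10, 10]) cube([10, 218, 350]);
}
translate([29, 28, 1259]) {
  cube([301, 232, 21]);
  translate([0, 0, 21]) cube([301, 21, 147]);
  translate([0, 211, 21]) cube([301, 21, 147]);
  translate([0, 21, 21]) cube([21, 190, 147]);
  translate([280, 21, 21]) cube([21, 190, 147]);
}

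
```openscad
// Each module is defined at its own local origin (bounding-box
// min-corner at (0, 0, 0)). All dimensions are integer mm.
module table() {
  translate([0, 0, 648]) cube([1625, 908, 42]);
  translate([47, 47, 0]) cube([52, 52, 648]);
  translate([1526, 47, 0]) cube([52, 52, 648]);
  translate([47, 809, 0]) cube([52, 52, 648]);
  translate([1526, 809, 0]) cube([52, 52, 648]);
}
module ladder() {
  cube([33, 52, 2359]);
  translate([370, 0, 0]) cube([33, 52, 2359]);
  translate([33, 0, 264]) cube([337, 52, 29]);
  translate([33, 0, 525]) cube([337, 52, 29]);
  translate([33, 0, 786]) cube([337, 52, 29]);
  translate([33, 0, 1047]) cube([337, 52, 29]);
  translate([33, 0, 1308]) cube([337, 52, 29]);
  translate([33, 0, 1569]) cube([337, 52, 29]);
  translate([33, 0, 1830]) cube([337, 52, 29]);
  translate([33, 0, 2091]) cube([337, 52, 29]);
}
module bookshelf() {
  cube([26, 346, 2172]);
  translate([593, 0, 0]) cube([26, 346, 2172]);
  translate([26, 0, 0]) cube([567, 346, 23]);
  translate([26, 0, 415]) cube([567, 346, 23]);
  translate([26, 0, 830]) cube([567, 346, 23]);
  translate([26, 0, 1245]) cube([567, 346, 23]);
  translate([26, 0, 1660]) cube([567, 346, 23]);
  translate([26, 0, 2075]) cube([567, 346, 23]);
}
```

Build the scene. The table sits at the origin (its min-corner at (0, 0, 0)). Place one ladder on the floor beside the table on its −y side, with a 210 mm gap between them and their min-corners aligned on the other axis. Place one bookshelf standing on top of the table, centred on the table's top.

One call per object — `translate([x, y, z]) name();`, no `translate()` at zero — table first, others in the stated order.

table();
translate([0, -262, 0]) ladder();
translate([503, 281, 690]) bookshelf();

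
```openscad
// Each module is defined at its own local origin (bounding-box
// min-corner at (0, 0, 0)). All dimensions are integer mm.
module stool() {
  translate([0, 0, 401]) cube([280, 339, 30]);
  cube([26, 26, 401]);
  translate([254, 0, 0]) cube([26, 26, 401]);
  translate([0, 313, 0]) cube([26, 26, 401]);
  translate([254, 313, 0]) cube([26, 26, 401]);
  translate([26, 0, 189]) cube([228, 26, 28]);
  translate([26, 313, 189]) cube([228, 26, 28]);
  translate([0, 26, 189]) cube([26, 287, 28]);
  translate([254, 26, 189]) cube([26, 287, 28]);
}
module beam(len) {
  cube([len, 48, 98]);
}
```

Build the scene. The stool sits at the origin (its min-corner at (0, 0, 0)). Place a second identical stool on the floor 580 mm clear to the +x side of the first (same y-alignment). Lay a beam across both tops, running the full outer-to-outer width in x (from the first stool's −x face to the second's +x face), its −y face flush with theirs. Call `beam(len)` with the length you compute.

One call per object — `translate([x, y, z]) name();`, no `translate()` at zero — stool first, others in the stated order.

stool();
translate([860, 0, 0]) stool();
translate([0, 0, 431]) beam(1140);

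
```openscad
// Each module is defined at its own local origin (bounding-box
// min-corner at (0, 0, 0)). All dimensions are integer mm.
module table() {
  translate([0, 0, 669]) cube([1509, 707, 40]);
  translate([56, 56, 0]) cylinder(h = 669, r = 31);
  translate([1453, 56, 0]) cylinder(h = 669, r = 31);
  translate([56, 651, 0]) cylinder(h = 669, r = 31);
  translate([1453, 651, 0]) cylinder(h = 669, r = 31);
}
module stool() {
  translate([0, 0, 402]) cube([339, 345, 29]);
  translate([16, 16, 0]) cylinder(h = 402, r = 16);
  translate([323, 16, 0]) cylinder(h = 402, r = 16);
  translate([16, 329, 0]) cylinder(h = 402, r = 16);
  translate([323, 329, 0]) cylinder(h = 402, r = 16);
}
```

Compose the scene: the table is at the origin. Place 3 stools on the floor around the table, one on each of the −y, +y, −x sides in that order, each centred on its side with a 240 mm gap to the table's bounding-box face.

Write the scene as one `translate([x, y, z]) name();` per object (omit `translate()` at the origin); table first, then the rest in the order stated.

table();
translate([585, -585, 0]) stool();
translate([585, 947, 0]) stool();
translate([-579, 181, 0]) stool();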